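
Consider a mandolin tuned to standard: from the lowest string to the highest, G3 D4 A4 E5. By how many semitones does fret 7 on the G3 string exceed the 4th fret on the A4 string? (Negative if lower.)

-11 semitones

G3 at fret 7 → D4 (MIDI 62); A4 at fret 4 → C#5 (MIDI 73).
62 − 73 = -11, so the two pitches are 11 semitones apart.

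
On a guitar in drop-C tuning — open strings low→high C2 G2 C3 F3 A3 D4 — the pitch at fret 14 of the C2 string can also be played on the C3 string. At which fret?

2

C2 at fret 14 is C2 + 14 semitones = D3.
The open C3 string is 12 semitones above the open C2, so the same pitch on the C3 string lies at fret 14 − 12 = 2.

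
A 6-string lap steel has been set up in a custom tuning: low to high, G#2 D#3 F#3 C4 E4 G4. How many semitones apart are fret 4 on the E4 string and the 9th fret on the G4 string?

E4 at fret 4 → G#4 (MIDI 68); G4 at fret 9 → E5 (MIDI 76).
68 − 76 = -8, so the two pitches are 8 semitones apart, with E5 the higher.

8 semitones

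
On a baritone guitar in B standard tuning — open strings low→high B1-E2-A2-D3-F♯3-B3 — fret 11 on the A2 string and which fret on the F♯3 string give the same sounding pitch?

Fret 11 on A2 is MIDI 45 + 11 = 56 (G♯3). On the F♯3 string (open MIDI 54), that pitch is 56 − 54 = fret 2.

2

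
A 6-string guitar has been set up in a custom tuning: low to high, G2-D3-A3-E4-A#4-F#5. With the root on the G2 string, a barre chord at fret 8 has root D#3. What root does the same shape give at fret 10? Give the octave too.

Moving from fret 8 to fret 10 shifts the root by 2 semitones.
D#3 up 2 semitones is F3.

F3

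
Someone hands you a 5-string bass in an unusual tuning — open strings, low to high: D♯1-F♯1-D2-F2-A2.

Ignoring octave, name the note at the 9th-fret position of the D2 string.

Each fret is one semitone, so D2 + 9 = B.

B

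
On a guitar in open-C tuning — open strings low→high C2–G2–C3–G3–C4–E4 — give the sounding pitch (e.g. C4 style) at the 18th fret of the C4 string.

F#5

C4 is MIDI 60. Adding 18 gives 78, which is F#5.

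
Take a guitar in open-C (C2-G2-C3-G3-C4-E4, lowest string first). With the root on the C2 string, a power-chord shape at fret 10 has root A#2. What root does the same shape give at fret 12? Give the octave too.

Moving from fret 10 to fret 12 shifts the root by 2 semitones.
A#2 up 2 semitones is C3.

C3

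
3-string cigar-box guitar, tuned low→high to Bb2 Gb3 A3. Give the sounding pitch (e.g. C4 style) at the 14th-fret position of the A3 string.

Each fret is one semitone, so A3 + 14 = B4.

B4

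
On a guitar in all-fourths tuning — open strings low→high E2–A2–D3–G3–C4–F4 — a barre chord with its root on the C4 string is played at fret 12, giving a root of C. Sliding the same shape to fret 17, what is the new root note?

Moving from fret 12 to fret 17 shifts the root by 5 semitones.
C up 5 semitones is F.

F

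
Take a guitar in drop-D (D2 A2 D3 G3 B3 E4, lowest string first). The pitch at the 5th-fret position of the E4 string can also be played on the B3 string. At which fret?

10

E4 at fret 5 is E4 + 5 semitones = A4.
The open B3 string is 5 semitones below the open E4, so the same pitch on the B3 string lies at fret 5 + 5 = 10.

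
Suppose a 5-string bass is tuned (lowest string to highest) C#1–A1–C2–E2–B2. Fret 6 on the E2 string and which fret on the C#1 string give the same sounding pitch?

21

E2 at fret 6 is E2 + 6 semitones = A#2.
The open C#1 string is 15 semitones below the open E2, so the same pitch on the C#1 string lies at fret 6 + 15 = 21.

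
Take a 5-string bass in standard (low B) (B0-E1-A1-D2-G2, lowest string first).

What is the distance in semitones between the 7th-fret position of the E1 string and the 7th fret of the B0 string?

5 semitones

E1 at fret 7 → B1 (MIDI 35); B0 at fret 7 → F#1 (MIDI 30).
35 − 30 = 5, so the two pitches are 5 semitones apart, with B1 the higher.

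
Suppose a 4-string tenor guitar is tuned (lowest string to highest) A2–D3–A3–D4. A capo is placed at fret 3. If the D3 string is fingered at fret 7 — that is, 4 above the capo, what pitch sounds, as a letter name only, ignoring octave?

A

The capo raises the open D3 by 3 semitones to F3; fretting 4 more gives D3 + 3 + 4 = D3 + 7 semitones, landing on A.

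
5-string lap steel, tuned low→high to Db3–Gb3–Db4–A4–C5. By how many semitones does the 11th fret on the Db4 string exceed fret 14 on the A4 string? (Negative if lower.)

-11 semitones

Db4 at fret 11 → C5 (MIDI 72); A4 at fret 14 → B5 (MIDI 83).
72 − 83 = -11, so the two pitches are 11 semitones apart.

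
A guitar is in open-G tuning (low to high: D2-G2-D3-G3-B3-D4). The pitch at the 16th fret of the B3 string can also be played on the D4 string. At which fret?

B3 at fret 16 is B3 + 16 semitones = D♯5.
The open D4 string is 3 semitones above the open B3, so the same pitch on the D4 string lies at fret 16 − 3 = 13.

13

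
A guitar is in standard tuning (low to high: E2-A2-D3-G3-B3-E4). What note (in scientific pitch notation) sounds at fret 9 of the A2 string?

A2 is MIDI 45. Adding 9 gives 54, which is F#3.

F#3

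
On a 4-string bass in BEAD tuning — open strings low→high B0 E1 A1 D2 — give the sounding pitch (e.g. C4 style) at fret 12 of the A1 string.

A1 is MIDI 33. Adding 12 gives 45, which is A2.

A2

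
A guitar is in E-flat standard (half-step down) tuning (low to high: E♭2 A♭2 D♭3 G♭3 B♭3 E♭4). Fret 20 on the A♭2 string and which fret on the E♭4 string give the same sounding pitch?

1

A♭2 at fret 20 is A♭2 + 20 semitones = E4.
The open E♭4 string is 19 semitones above the open A♭2, so the same pitch on the E♭4 string lies at fret 20 − 19 = 1.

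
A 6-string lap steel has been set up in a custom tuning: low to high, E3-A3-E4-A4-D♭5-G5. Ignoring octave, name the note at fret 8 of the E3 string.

C

Each fret is one semitone, so E3 + 8 = C.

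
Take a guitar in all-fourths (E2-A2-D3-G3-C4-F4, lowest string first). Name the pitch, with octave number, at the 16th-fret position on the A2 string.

A2 is MIDI 45. Adding 16 gives 61, which is C#4.

C#4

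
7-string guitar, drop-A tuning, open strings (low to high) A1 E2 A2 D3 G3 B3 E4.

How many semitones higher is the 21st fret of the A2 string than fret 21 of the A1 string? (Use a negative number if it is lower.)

12 semitones

A2 at fret 21 → F#4 (MIDI 66); A1 at fret 21 → F#3 (MIDI 54).
66 − 54 = 12, so the two pitches are 12 semitones apart.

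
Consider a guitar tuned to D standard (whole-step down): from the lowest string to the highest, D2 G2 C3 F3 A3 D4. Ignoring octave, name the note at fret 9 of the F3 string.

D

The open F3 string plus 9 semitones: F–F#–G–G#–A–A#–B–C–C#–D.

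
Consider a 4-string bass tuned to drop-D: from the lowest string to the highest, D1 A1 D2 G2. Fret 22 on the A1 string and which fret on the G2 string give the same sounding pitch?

A1 at fret 22 is A1 + 22 semitones = G3.
The open G2 string is 10 semitones above the open A1, so the same pitch on the G2 string lies at fret 22 − 10 = 12.

12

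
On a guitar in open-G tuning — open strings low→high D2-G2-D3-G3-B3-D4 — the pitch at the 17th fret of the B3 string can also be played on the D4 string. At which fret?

Fret 17 on B3 is MIDI 59 + 17 = 76 (E5). On the D4 string (open MIDI 62), that pitch is 76 − 62 = fret 14.

14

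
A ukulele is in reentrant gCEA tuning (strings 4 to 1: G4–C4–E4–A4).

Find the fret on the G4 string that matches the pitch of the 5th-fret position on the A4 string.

7

Fret 5 on A4 is MIDI 69 + 5 = 74 (D5). On the G4 string (open MIDI 67), that pitch is 74 − 67 = fret 7.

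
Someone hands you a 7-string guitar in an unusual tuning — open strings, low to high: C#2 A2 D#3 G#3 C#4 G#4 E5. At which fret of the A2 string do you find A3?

A3 is 12 semitones above the open A2 (A–A#–B–C–…–G–G#–A), so it sits at fret 12.

12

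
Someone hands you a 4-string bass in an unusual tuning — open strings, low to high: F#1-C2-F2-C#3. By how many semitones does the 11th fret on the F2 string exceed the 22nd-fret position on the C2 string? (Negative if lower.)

F2 at fret 11 → E3 (MIDI 52); C2 at fret 22 → A#3 (MIDI 58).
52 − 58 = -6, so the two pitches are 6 semitones apart.

-6 semitones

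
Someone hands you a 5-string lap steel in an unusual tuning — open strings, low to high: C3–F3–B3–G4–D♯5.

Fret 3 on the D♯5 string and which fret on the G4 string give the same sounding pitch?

Fret 3 on D♯5 is MIDI 75 + 3 = 78 (F♯5). On the G4 string (open MIDI 67), that pitch is 78 − 67 = fret 11.

11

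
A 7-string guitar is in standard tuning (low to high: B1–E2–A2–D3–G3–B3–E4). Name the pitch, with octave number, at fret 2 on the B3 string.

C#4

B3 is MIDI 59. Adding 2 gives 61, which is C#4.
(Equivalently spelled Db4.)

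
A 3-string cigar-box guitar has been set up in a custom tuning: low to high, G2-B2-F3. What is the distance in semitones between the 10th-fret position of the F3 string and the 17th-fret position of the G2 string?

3 semitones

F3 at fret 10 → D♯4 (MIDI 63); G2 at fret 17 → C4 (MIDI 60).
63 − 60 = 3, so the two pitches are 3 semitones apart, with D♯4 the higher.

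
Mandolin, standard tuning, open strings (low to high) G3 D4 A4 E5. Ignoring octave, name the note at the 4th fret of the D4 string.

F♯

The open D4 string plus 4 semitones: D–D#–E–F–F#.
(Equivalently spelled G♭.)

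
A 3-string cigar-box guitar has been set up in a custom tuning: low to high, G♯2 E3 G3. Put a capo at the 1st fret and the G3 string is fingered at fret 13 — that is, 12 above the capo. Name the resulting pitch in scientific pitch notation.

G♯4

The capo raises the open G3 by 1 semitone to G♯3; fretting 12 more gives G3 + 1 + 12 = G3 + 13 semitones = G♯4.
(Also written A♭.)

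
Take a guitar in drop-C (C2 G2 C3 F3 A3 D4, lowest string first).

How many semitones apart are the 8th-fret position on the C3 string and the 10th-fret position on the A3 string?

C3 at fret 8 → G#3 (MIDI 56); A3 at fret 10 → G4 (MIDI 67).
56 − 67 = -11, so the two pitches are 11 semitones apart, with G4 the higher.

11 semitones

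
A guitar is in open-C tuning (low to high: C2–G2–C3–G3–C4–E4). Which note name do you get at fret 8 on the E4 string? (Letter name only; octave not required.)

C

The open E4 string plus 8 semitones: E–F–F#–G–G#–A–A#–B–C.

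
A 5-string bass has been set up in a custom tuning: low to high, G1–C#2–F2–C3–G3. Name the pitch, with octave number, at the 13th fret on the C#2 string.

D3

The open C#2 string plus 13 semitones: C#–D–D#–E–…–C–C#–D.
The walk passes from B into C once, so the octave number goes from 2 to 3.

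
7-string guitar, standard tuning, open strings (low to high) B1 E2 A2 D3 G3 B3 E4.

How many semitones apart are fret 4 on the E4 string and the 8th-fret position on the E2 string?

20 semitones

E4 at fret 4 → G♯4 (MIDI 68); E2 at fret 8 → C3 (MIDI 48).
68 − 48 = 20, so the two pitches are 20 semitones apart, with G♯4 the higher.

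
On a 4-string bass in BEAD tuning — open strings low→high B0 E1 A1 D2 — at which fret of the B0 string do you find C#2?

C#2 is 14 semitones above the open B0 (B–C–C#–D–…–B–C–C#), so it sits at fret 14.

14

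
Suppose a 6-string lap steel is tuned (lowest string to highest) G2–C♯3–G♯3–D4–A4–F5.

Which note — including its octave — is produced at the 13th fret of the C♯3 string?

D4

Each fret is one semitone, so C♯3 + 13 = D4.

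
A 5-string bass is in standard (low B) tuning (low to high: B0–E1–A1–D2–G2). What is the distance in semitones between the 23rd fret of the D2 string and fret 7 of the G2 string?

D2 at fret 23 → C#4 (MIDI 61); G2 at fret 7 → D3 (MIDI 50).
61 − 50 = 11, so the two pitches are 11 semitones apart, with C#4 the higher.

11 semitones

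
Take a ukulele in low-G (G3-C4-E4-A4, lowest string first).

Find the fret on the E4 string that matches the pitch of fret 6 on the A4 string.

11

A4 at fret 6 is A4 + 6 semitones = D♯5.
The open E4 string is 5 semitones below the open A4, so the same pitch on the E4 string lies at fret 6 + 5 = 11.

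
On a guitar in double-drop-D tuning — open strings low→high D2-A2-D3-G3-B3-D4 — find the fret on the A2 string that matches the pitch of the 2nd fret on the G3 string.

12

Fret 2 on G3 is MIDI 55 + 2 = 57 (A3). On the A2 string (open MIDI 45), that pitch is 57 − 45 = fret 12.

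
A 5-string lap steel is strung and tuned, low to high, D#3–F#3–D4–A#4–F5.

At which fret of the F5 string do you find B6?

B6 is 18 semitones above the open F5 (F–F#–G–G#–…–A–A#–B), so it sits at fret 18.

18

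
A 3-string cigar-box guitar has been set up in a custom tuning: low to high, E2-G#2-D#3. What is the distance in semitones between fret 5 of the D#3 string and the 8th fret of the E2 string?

D#3 at fret 5 → G#3 (MIDI 56); E2 at fret 8 → C3 (MIDI 48).
56 − 48 = 8, so the two pitches are 8 semitones apart, with G#3 the higher.

8 semitones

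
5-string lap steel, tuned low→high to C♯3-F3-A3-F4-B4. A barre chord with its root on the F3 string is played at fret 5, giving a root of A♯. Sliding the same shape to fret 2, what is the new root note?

G

Moving from fret 5 to fret 2 shifts the root by -3 semitones.
A♯ down 3 semitones is G.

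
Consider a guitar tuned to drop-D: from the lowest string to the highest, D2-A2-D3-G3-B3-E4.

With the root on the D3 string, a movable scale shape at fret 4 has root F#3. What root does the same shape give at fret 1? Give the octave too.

D#3

Moving from fret 4 to fret 1 shifts the root by -3 semitones.
F#3 down 3 semitones is D#3.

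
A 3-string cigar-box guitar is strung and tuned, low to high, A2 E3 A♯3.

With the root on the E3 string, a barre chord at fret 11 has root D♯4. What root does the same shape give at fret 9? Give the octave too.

C♯4

Moving from fret 11 to fret 9 shifts the root by -2 semitones.
D♯4 down 2 semitones is C♯4.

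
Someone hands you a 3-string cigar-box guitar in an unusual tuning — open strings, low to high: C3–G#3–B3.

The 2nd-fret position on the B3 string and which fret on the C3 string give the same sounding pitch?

13

Fret 2 on B3 is MIDI 59 + 2 = 61 (C#4). On the C3 string (open MIDI 48), that pitch is 61 − 48 = fret 13.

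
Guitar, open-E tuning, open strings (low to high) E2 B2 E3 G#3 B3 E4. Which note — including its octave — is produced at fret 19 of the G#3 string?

D#5

G#3 is MIDI 56. Adding 19 gives 75, which is D#5.
(Equivalently spelled Eb5.)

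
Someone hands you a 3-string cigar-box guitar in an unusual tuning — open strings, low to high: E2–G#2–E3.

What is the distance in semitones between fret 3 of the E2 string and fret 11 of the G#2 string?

E2 at fret 3 → G2 (MIDI 43); G#2 at fret 11 → G3 (MIDI 55).
43 − 55 = -12, so the two pitches are 12 semitones apart, with G3 the higher.

12 semitones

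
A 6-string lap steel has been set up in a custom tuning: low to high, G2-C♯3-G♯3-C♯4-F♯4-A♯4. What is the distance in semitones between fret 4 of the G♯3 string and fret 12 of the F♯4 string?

G♯3 at fret 4 → C4 (MIDI 60); F♯4 at fret 12 → F♯5 (MIDI 78).
60 − 78 = -18, so the two pitches are 18 semitones apart, with F♯5 the higher.

18 semitones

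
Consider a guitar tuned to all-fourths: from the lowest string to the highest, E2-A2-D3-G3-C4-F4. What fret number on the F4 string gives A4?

A4 is 4 semitones above the open F4 (F–F#–G–G#–A), so it sits at fret 4.

4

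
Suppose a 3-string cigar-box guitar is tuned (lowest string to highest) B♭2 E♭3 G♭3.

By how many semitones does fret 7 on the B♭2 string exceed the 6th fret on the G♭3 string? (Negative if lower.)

-7 semitones

B♭2 at fret 7 → F3 (MIDI 53); G♭3 at fret 6 → C4 (MIDI 60).
53 − 60 = -7, so the two pitches are 7 semitones apart.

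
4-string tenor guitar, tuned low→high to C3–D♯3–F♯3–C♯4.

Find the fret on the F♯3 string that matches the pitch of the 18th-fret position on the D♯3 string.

Fret 18 on D♯3 is MIDI 51 + 18 = 69 (A4). On the F♯3 string (open MIDI 54), that pitch is 69 − 54 = fret 15.

15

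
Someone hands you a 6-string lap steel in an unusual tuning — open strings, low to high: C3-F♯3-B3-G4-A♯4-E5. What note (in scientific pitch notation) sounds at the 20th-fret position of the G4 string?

Each fret is one semitone, so G4 + 20 = D♯6.
(Equivalently spelled E♭6.)

D♯6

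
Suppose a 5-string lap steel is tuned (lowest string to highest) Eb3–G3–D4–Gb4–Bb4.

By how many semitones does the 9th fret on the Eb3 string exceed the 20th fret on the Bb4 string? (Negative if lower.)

Eb3 at fret 9 → C4 (MIDI 60); Bb4 at fret 20 → Gb6 (MIDI 90).
60 − 90 = -30, so the two pitches are 30 semitones apart.

-30 semitones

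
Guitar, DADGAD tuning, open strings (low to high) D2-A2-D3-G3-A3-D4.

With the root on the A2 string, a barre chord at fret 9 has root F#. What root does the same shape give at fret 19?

E

Moving from fret 9 to fret 19 shifts the root by 10 semitones.
F# up 10 semitones is E.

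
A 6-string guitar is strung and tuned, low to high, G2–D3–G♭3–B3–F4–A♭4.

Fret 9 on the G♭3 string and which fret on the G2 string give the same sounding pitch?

G♭3 at fret 9 is G♭3 + 9 semitones = E♭4.
The open G2 string is 11 semitones below the open G♭3, so the same pitch on the G2 string lies at fret 9 + 11 = 20.

20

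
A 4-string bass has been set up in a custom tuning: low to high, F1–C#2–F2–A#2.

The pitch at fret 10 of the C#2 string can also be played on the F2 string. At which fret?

Fret 10 on C#2 is MIDI 37 + 10 = 47 (B2). On the F2 string (open MIDI 41), that pitch is 47 − 41 = fret 6.

6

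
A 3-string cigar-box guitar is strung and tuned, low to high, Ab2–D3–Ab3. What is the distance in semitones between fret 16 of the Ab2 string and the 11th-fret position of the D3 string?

Ab2 at fret 16 → C4 (MIDI 60); D3 at fret 11 → Db4 (MIDI 61).
60 − 61 = -1, so the two pitches are 1 semitone apart, with Db4 the higher.

1 semitone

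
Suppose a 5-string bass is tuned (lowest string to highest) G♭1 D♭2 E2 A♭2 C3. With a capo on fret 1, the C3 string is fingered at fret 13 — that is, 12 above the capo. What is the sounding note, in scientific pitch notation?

D♭4

The capo raises the open C3 by 1 semitone to D♭3; fretting 12 more gives C3 + 1 + 12 = C3 + 13 semitones = D♭4.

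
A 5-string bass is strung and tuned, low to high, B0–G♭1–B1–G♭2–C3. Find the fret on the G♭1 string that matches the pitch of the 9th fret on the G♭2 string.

21

Fret 9 on G♭2 is MIDI 42 + 9 = 51 (E♭3). On the G♭1 string (open MIDI 30), that pitch is 51 − 30 = fret 21.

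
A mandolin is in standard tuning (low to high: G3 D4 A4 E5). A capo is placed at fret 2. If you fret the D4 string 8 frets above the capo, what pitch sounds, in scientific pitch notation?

The capo raises the open D4 by 2 semitones to E4; fretting 8 more gives D4 + 2 + 8 = D4 + 10 semitones = C5.

C5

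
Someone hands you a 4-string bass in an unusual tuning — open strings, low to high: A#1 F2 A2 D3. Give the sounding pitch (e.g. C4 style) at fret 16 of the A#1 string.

D3

The open A#1 string plus 16 semitones: A#–B–C–C#–…–C–C#–D.
The walk passes from B into C 2 times, so the octave number goes from 1 to 3.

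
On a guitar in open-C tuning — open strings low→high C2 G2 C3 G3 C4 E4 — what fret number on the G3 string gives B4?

B4 is 16 semitones above the open G3 (G–G#–A–A#–…–A–A#–B), so it sits at fret 16.

16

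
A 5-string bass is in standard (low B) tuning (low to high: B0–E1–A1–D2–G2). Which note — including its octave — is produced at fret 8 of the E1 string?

The open E1 string plus 8 semitones: E–F–F#–G–G#–A–A#–B–C.
The walk passes from B into C once, so the octave number goes from 1 to 2.

C2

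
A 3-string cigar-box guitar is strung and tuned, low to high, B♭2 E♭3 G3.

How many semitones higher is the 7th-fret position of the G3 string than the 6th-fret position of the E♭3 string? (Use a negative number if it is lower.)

G3 at fret 7 → D4 (MIDI 62); E♭3 at fret 6 → A3 (MIDI 57).
62 − 57 = 5, so the two pitches are 5 semitones apart.

5 semitones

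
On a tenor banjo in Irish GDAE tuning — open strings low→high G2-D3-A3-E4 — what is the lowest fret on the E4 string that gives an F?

From E4, count semitones up the chromatic scale until reaching F: E–F — 1 step.

1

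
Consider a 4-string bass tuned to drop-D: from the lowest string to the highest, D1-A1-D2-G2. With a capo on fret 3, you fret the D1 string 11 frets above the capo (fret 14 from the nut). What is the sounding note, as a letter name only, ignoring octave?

The capo raises the open D1 by 3 semitones to F1; fretting 11 more gives D1 + 3 + 11 = D1 + 14 semitones, landing on E.

E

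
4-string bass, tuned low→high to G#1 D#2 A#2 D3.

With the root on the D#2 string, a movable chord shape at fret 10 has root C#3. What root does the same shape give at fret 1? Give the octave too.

E2

Moving from fret 10 to fret 1 shifts the root by -9 semitones.
C#3 down 9 semitones is E2.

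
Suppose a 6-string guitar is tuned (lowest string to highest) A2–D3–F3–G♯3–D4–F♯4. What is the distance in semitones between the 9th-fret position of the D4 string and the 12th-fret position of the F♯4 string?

7 semitones

D4 at fret 9 → B4 (MIDI 71); F♯4 at fret 12 → F♯5 (MIDI 78).
71 − 78 = -7, so the two pitches are 7 semitones apart, with F♯5 the higher.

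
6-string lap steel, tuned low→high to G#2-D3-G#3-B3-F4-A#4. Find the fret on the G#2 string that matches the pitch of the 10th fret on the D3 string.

16

D3 at fret 10 is D3 + 10 semitones = C4.
The open G#2 string is 6 semitones below the open D3, so the same pitch on the G#2 string lies at fret 10 + 6 = 16.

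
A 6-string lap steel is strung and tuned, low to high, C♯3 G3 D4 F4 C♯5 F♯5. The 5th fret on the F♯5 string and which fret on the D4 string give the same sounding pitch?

Fret 5 on F♯5 is MIDI 78 + 5 = 83 (B5). On the D4 string (open MIDI 62), that pitch is 83 − 62 = fret 21.

21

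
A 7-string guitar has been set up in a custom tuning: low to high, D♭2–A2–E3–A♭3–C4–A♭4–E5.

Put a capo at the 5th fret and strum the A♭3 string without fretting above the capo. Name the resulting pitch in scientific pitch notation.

The capo raises the open A♭3 by 5 semitones to D♭4; fretting 0 more gives A♭3 + 5 + 0 = A♭3 + 5 semitones = D♭4.

D♭4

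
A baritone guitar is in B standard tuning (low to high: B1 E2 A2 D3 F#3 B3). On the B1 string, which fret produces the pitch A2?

10

A2 is 10 semitones above the open B1 (B–C–C#–D–…–G–G#–A), so it sits at fret 10.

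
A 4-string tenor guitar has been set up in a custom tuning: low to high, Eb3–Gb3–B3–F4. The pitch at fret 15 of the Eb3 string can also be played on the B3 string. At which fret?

7

Fret 15 on Eb3 is MIDI 51 + 15 = 66 (Gb4). On the B3 string (open MIDI 59), that pitch is 66 − 59 = fret 7.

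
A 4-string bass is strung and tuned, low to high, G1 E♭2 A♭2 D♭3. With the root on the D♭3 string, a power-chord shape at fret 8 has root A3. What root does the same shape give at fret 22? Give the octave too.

B4

Moving from fret 8 to fret 22 shifts the root by 14 semitones.
A3 up 14 semitones is B4.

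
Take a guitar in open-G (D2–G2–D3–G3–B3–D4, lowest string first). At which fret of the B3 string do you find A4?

10

A4 is 10 semitones above the open B3 (B–C–C#–D–…–G–G#–A), so it sits at fret 10.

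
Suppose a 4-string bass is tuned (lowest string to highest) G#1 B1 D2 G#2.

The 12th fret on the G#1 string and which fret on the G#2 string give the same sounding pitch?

0

G#1 at fret 12 is G#1 + 12 semitones = G#2.
The open G#2 string is 12 semitones above the open G#1, so the same pitch on the G#2 string lies at fret 12 − 12 = 0.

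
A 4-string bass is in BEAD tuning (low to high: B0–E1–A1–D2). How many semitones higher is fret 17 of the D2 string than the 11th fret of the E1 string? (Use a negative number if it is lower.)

16 semitones

D2 at fret 17 → G3 (MIDI 55); E1 at fret 11 → D#2 (MIDI 39).
55 − 39 = 16, so the two pitches are 16 semitones apart.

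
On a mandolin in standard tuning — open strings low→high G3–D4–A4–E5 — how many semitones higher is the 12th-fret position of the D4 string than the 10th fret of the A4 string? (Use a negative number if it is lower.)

-5 semitones

D4 at fret 12 → D5 (MIDI 74); A4 at fret 10 → G5 (MIDI 79).
74 − 79 = -5, so the two pitches are 5 semitones apart.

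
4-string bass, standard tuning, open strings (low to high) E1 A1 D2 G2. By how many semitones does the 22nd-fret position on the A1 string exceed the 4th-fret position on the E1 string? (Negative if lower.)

A1 at fret 22 → G3 (MIDI 55); E1 at fret 4 → G#1 (MIDI 32).
55 − 32 = 23, so the two pitches are 23 semitones apart.

23 semitones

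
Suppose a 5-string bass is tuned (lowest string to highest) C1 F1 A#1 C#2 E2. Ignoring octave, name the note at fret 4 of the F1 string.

F1 is MIDI 29. Adding 4 gives 33; 33 mod 12 = 9, i.e. A.

A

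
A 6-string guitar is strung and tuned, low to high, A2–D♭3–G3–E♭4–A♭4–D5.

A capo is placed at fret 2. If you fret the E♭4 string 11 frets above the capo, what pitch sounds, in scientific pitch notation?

The capo raises the open E♭4 by 2 semitones to F4; fretting 11 more gives E♭4 + 2 + 11 = E♭4 + 13 semitones = E5.

E5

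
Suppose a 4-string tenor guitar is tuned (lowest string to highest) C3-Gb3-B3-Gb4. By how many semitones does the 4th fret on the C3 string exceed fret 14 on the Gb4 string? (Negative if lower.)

-28 semitones

C3 at fret 4 → E3 (MIDI 52); Gb4 at fret 14 → Ab5 (MIDI 80).
52 − 80 = -28, so the two pitches are 28 semitones apart.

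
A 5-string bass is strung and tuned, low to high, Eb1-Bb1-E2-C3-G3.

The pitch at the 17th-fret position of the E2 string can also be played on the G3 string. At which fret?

2

Fret 17 on E2 is MIDI 40 + 17 = 57 (A3). On the G3 string (open MIDI 55), that pitch is 57 − 55 = fret 2.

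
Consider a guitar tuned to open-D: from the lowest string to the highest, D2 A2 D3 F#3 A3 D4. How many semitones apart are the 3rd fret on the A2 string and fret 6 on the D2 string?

4 semitones

A2 at fret 3 → C3 (MIDI 48); D2 at fret 6 → G#2 (MIDI 44).
48 − 44 = 4, so the two pitches are 4 semitones apart, with C3 the higher.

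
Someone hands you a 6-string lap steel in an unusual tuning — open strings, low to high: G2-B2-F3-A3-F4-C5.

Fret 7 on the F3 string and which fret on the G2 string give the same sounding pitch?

17

F3 at fret 7 is F3 + 7 semitones = C4.
The open G2 string is 10 semitones below the open F3, so the same pitch on the G2 string lies at fret 7 + 10 = 17.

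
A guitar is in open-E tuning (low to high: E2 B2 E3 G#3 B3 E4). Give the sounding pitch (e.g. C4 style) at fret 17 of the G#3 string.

C#5

The open G#3 string plus 17 semitones: G#–A–A#–B–…–B–C–C#.
The walk passes from B into C 2 times, so the octave number goes from 3 to 5.
(Equivalently spelled Db5.)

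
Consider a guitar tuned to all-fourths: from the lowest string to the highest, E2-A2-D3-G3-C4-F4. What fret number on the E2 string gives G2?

3

G2 is 3 semitones above the open E2 (E–F–F#–G), so it sits at fret 3.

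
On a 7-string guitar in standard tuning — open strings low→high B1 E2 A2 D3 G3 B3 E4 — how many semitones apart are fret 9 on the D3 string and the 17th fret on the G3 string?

13 semitones

D3 at fret 9 → B3 (MIDI 59); G3 at fret 17 → C5 (MIDI 72).
59 − 72 = -13, so the two pitches are 13 semitones apart, with C5 the higher.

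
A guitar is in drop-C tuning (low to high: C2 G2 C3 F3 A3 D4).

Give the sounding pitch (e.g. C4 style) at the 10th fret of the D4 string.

C5

The open D4 string plus 10 semitones: D–D#–E–F–…–A#–B–C.
The walk passes from B into C once, so the octave number goes from 4 to 5.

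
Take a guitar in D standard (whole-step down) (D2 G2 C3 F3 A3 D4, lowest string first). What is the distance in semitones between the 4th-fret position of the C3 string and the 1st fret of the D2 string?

C3 at fret 4 → E3 (MIDI 52); D2 at fret 1 → D♯2 (MIDI 39).
52 − 39 = 13, so the two pitches are 13 semitones apart, with E3 the higher.

13 semitones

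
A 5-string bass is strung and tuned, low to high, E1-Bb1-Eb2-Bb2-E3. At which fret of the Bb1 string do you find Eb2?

5

Eb2 is 5 semitones above the open Bb1 (Bb–B–C–Db–D–Eb), so it sits at fret 5.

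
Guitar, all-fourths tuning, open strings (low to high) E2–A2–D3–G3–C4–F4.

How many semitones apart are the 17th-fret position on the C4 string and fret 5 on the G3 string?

17 semitones

C4 at fret 17 → F5 (MIDI 77); G3 at fret 5 → C4 (MIDI 60).
77 − 60 = 17, so the two pitches are 17 semitones apart, with F5 the higher.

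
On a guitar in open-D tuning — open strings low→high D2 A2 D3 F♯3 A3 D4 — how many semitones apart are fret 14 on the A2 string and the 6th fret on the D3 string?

A2 at fret 14 → B3 (MIDI 59); D3 at fret 6 → G♯3 (MIDI 56).
59 − 56 = 3, so the two pitches are 3 semitones apart, with B3 the higher.

3 semitones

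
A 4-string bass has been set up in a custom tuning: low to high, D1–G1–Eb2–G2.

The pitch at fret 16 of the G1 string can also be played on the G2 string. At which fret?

4

Fret 16 on G1 is MIDI 31 + 16 = 47 (B2). On the G2 string (open MIDI 43), that pitch is 47 − 43 = fret 4.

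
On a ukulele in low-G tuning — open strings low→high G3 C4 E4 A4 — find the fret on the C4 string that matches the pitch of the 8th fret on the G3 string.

3

G3 at fret 8 is G3 + 8 semitones = D#4.
The open C4 string is 5 semitones above the open G3, so the same pitch on the C4 string lies at fret 8 − 5 = 3.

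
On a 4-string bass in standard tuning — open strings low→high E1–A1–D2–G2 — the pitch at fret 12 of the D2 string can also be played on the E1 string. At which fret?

D2 at fret 12 is D2 + 12 semitones = D3.
The open E1 string is 10 semitones below the open D2, so the same pitch on the E1 string lies at fret 12 + 10 = 22.

22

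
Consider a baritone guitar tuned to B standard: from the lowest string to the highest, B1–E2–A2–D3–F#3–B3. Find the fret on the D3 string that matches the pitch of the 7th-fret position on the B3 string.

16

B3 at fret 7 is B3 + 7 semitones = F#4.
The open D3 string is 9 semitones below the open B3, so the same pitch on the D3 string lies at fret 7 + 9 = 16.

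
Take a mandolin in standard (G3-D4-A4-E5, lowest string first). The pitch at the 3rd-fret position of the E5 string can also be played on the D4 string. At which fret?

17

E5 at fret 3 is E5 + 3 semitones = G5.
The open D4 string is 14 semitones below the open E5, so the same pitch on the D4 string lies at fret 3 + 14 = 17.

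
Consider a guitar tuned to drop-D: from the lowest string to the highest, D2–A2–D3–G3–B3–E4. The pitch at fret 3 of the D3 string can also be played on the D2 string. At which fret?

15

D3 at fret 3 is D3 + 3 semitones = F3.
The open D2 string is 12 semitones below the open D3, so the same pitch on the D2 string lies at fret 3 + 12 = 15.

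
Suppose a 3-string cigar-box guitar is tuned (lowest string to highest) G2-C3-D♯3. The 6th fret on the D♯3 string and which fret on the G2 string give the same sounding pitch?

14

D♯3 at fret 6 is D♯3 + 6 semitones = A3.
The open G2 string is 8 semitones below the open D♯3, so the same pitch on the G2 string lies at fret 6 + 8 = 14.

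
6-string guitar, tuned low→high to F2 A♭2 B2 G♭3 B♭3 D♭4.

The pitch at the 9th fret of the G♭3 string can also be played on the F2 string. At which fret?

22

Fret 9 on G♭3 is MIDI 54 + 9 = 63 (E♭4). On the F2 string (open MIDI 41), that pitch is 63 − 41 = fret 22.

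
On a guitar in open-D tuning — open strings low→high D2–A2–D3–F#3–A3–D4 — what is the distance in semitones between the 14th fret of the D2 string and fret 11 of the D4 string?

D2 at fret 14 → E3 (MIDI 52); D4 at fret 11 → C#5 (MIDI 73).
52 − 73 = -21, so the two pitches are 21 semitones apart, with C#5 the higher.

21 semitones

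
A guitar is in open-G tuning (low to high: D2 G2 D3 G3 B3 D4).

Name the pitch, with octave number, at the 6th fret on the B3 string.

Each fret is one semitone, so B3 + 6 = F4.

F4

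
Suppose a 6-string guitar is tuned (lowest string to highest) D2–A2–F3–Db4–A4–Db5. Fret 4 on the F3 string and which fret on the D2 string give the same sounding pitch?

Fret 4 on F3 is MIDI 53 + 4 = 57 (A3). On the D2 string (open MIDI 38), that pitch is 57 − 38 = fret 19.

19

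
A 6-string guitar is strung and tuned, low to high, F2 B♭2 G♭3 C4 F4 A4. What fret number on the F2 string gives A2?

4

A2 is 4 semitones above the open F2 (F–Gb–G–Ab–A), so it sits at fret 4.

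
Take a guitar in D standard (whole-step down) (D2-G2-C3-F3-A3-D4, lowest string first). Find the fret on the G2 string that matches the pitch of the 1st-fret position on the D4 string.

D4 at fret 1 is D4 + 1 semitone = D♯4.
The open G2 string is 19 semitones below the open D4, so the same pitch on the G2 string lies at fret 1 + 19 = 20.

20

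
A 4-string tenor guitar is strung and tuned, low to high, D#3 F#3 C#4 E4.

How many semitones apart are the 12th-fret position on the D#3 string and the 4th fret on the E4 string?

5 semitones

D#3 at fret 12 → D#4 (MIDI 63); E4 at fret 4 → G#4 (MIDI 68).
63 − 68 = -5, so the two pitches are 5 semitones apart, with G#4 the higher.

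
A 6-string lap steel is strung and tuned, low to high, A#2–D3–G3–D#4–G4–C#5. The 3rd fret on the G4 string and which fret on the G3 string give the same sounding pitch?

15

G4 at fret 3 is G4 + 3 semitones = A#4.
The open G3 string is 12 semitones below the open G4, so the same pitch on the G3 string lies at fret 3 + 12 = 15.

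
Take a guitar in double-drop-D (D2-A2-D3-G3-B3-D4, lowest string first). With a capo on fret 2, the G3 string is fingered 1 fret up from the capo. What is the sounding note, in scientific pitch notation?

A♯3

The capo raises the open G3 by 2 semitones to A3; fretting 1 more gives G3 + 2 + 1 = G3 + 3 semitones = A♯3.
(Also written B♭.)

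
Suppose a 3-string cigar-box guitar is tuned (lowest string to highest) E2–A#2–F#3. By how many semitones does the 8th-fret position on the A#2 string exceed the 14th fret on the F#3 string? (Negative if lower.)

A#2 at fret 8 → F#3 (MIDI 54); F#3 at fret 14 → G#4 (MIDI 68).
54 − 68 = -14, so the two pitches are 14 semitones apart.

-14 semitones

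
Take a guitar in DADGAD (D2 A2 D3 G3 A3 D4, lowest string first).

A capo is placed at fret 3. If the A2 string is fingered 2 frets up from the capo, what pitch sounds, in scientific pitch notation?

D3

The capo raises the open A2 by 3 semitones to C3; fretting 2 more gives A2 + 3 + 2 = A2 + 5 semitones = D3.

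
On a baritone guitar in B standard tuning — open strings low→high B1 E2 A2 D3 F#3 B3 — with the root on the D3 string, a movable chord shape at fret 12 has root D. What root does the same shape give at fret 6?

Moving from fret 12 to fret 6 shifts the root by -6 semitones.
D down 6 semitones is G#.

G#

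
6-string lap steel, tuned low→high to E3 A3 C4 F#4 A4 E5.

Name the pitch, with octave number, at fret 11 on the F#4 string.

F5

Each fret is one semitone, so F#4 + 11 = F5.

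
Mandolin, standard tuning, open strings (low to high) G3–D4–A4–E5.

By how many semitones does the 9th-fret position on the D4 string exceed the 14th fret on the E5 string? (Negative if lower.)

-19 semitones

D4 at fret 9 → B4 (MIDI 71); E5 at fret 14 → F♯6 (MIDI 90).
71 − 90 = -19, so the two pitches are 19 semitones apart.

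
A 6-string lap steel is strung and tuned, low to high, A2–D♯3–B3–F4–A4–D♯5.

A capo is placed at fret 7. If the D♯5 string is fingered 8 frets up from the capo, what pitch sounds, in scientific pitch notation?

F♯6

The capo raises the open D♯5 by 7 semitones to A♯5; fretting 8 more gives D♯5 + 7 + 8 = D♯5 + 15 semitones = F♯6.
(Also written G♭.)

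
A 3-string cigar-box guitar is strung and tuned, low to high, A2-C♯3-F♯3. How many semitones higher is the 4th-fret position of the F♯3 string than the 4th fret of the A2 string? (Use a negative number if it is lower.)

F♯3 at fret 4 → A♯3 (MIDI 58); A2 at fret 4 → C♯3 (MIDI 49).
58 − 49 = 9, so the two pitches are 9 semitones apart.

9 semitones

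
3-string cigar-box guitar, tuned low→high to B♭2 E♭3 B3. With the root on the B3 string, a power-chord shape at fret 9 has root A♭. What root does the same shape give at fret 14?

Moving from fret 9 to fret 14 shifts the root by 5 semitones.
A♭ up 5 semitones is D♭.

D♭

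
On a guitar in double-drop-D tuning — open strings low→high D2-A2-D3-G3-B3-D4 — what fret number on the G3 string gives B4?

B4 is 16 semitones above the open G3 (G–G#–A–A#–…–A–A#–B), so it sits at fret 16.

16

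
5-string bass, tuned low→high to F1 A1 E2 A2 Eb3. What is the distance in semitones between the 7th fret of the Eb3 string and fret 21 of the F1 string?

Eb3 at fret 7 → Bb3 (MIDI 58); F1 at fret 21 → D3 (MIDI 50).
58 − 50 = 8, so the two pitches are 8 semitones apart, with Bb3 the higher.

8 semitones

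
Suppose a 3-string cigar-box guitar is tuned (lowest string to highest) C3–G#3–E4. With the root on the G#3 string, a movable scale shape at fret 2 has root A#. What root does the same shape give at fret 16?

C

Moving from fret 2 to fret 16 shifts the root by 14 semitones.
A# up 14 semitones is C.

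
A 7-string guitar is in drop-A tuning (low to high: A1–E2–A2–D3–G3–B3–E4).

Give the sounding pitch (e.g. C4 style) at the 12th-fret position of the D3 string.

Each fret is one semitone, so D3 + 12 = D4.

D4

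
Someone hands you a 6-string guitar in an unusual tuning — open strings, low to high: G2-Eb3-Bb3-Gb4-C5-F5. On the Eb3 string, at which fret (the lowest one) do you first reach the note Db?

From Eb3, count semitones up the chromatic scale until reaching Db: Eb–E–F–Gb–…–B–C–Db — 10 steps.

10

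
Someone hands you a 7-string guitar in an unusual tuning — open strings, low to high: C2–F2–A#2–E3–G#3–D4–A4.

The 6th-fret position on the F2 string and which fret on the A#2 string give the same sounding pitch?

F2 at fret 6 is F2 + 6 semitones = B2.
The open A#2 string is 5 semitones above the open F2, so the same pitch on the A#2 string lies at fret 6 − 5 = 1.

1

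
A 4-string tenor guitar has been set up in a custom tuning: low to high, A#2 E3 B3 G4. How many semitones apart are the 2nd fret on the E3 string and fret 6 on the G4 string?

E3 at fret 2 → F#3 (MIDI 54); G4 at fret 6 → C#5 (MIDI 73).
54 − 73 = -19, so the two pitches are 19 semitones apart, with C#5 the higher.

19 semitones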